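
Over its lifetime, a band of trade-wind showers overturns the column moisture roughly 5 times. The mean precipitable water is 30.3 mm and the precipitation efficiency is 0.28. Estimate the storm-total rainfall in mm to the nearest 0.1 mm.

rainfall ≈ 42.4 mm

Each cycle deposits ε × PW = 0.28 × 30.3 = 8.484 mm.
Over 5 cycles: 5 × 8.484 = 42.4 mm.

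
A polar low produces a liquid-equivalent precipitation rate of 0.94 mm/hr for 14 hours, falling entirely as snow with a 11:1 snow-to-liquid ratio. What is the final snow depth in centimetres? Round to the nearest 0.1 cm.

Liquid-equivalent depth = 0.94 × 14 = 13.16 mm.
Snow depth = 13.16 mm × 11 = 144.76 mm = 14.5 cm.

snow depth ≈ 14.5 cm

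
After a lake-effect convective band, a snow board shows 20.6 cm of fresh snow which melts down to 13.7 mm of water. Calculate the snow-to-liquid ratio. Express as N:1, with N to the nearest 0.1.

Ratio = snow depth / SWE = 206 mm / 13.7 mm = 15.0, i.e. 15.0:1.

ratio ≈ 15.0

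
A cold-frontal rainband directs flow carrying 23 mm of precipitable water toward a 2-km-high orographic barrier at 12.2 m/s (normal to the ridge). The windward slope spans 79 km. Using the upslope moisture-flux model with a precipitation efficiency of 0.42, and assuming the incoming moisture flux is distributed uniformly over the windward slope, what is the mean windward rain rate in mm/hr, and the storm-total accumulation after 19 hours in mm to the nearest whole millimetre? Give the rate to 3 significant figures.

R ≈ 5.37 mm/hr; total ≈ 102 mm

Incoming column moisture flux per unit ridge length: F = V × PW = 12.2 × 23 = 280.6 mm·m/s.
Spread over the 79 km slope with efficiency ε = 0.42: R = ε·F/W = 0.42 × 280.6 / 79000 m = 1.492e-03 mm/s.
R = 1.492e-03 × 3600 = 5.37 mm/hr.
Over 19 h: total = 5.37 × 19 = 102.03 ≈ 102 mm.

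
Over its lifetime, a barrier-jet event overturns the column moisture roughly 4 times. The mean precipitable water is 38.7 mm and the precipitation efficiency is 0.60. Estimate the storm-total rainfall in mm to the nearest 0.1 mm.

rainfall ≈ 92.9 mm

Each cycle deposits ε × PW = 0.60 × 38.7 = 23.22 mm.
Over 4 cycles: 4 × 23.22 = 92.9 mm.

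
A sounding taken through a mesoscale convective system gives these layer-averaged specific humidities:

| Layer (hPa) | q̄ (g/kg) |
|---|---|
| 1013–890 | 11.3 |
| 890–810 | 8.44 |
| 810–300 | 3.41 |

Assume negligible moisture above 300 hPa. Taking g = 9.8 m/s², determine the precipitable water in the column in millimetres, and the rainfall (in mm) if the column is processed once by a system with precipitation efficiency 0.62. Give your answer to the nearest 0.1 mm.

PW ≈ 38.8 mm; rainfall ≈ 24.1 mm

Precipitable water is the column-integrated vapour mass per unit area: PW = (1/g) Σ q̄ Δp, with q in kg/kg and Δp in Pa (1 kg/m² of water = 1 mm).
Layer 1013–890 hPa: Δp = 123 hPa = 12300 Pa, q̄ = 0.0113 kg/kg → 0.0113 × 12300 / 9.8 = 14.18 mm
Layer 890–810 hPa: Δp = 80 hPa = 8000 Pa, q̄ = 0.00844 kg/kg → 0.00844 × 8000 / 9.8 = 6.89 mm
Layer 810–300 hPa: Δp = 510 hPa = 51000 Pa, q̄ = 0.00341 kg/kg → 0.00341 × 51000 / 9.8 = 17.75 mm
PW = 14.18 + 6.89 + 17.75 = 38.82 ≈ 38.8 mm.
Rainfall = ε × PW = 0.62 × 38.8 = 24.1 mm.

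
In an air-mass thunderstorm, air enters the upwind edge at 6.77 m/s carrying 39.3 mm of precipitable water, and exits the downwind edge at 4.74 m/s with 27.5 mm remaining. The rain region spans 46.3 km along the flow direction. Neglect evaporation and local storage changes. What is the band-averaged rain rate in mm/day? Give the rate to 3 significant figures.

Column moisture flux per unit crosswind length is F = V × PW.
Inflow: F_in = 6.77 × 39.3 = 266.061 mm·m/s
Outflow: F_out = 4.74 × 27.5 = 130.35 mm·m/s
Steady-state rate R = (F_in − F_out)/L = (266.061 − 130.35) / 46300 m = 2.931e-03 mm/s.
R = 2.931e-03 × 3600 × 24 = 253 mm/day.

R ≈ 253 mm/day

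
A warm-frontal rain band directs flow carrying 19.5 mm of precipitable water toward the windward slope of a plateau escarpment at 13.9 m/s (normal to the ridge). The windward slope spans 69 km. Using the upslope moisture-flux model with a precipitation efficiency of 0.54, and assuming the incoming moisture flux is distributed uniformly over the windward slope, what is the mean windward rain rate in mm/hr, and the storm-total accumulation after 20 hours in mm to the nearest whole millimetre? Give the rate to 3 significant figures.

R ≈ 7.64 mm/hr; total ≈ 153 mm

Incoming column moisture flux per unit ridge length: F = V × PW = 13.9 × 19.5 = 271.05 mm·m/s.
Spread over the 69 km slope with efficiency ε = 0.54: R = ε·F/W = 0.54 × 271.05 / 69000 m = 2.121e-03 mm/s.
R = 2.121e-03 × 3600 = 7.64 mm/hr.
Over 20 h: total = 7.64 × 20 = 152.8 ≈ 153 mm.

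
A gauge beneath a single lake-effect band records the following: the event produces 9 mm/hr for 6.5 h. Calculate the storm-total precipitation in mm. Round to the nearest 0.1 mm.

total ≈ 58.5 mm

Total = Σ Rᵢ Δtᵢ = 9 × 6.5
      = 58.5 = 58.5 mm.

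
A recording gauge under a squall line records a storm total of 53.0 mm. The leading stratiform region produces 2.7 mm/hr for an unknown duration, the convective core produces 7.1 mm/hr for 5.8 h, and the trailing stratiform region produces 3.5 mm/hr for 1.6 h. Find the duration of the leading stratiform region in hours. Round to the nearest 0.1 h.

duration ≈ 2.3 h

Known phases: 7.1 × 5.8 + 3.5 × 1.6 = 41.18 + 5.6 = 46.78 mm.
Remaining depth = 53.0 − 46.78 = 6.22 mm.
Duration = 6.22 / 2.7 = 2.3 h.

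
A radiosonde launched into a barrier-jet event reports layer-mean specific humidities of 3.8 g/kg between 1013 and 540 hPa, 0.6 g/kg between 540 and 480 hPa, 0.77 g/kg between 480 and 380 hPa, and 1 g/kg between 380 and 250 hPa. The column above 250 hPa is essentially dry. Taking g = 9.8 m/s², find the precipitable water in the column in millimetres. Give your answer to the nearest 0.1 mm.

PW ≈ 20.8 mm

Precipitable water is the column-integrated vapour mass per unit area: PW = (1/g) Σ q̄ Δp, with q in kg/kg and Δp in Pa (1 kg/m² of water = 1 mm).
Layer 1013–540 hPa: Δp = 473 hPa = 47300 Pa, q̄ = 0.0038 kg/kg → 0.0038 × 47300 / 9.8 = 18.34 mm
Layer 540–480 hPa: Δp = 60 hPa = 6000 Pa, q̄ = 0.0006 kg/kg → 0.0006 × 6000 / 9.8 = 0.37 mm
Layer 480–380 hPa: Δp = 100 hPa = 10000 Pa, q̄ = 0.00077 kg/kg → 0.00077 × 10000 / 9.8 = 0.79 mm
Layer 380–250 hPa: Δp = 130 hPa = 13000 Pa, q̄ = 0.001 kg/kg → 0.001 × 13000 / 9.8 = 1.33 mm
PW = 18.34 + 0.37 + 0.79 + 1.33 = 20.83 ≈ 20.8 mm.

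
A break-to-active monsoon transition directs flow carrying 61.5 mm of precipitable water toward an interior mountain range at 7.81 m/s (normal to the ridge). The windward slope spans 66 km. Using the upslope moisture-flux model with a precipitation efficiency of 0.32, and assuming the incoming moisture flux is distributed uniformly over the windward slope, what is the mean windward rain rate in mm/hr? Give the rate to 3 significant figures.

R ≈ 8.38 mm/hr

Incoming column moisture flux per unit ridge length: F = V × PW = 7.81 × 61.5 = 480.315 mm·m/s.
Spread over the 66 km slope with efficiency ε = 0.32: R = ε·F/W = 0.32 × 480.315 / 66000 m = 2.329e-03 mm/s.
R = 2.329e-03 × 3600 = 8.38 mm/hr.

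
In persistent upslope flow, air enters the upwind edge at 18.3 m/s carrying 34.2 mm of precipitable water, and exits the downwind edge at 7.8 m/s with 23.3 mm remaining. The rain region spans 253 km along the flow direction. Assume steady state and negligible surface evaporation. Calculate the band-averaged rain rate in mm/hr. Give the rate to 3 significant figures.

Column moisture flux per unit crosswind length is F = V × PW.
Inflow: F_in = 18.3 × 34.2 = 625.86 mm·m/s
Outflow: F_out = 7.8 × 23.3 = 181.74 mm·m/s
Steady-state rate R = (F_in − F_out)/L = (625.86 − 181.74) / 253000 m = 1.755e-03 mm/s.
R = 1.755e-03 × 3600 = 6.32 mm/hr.

R ≈ 6.32 mm/hr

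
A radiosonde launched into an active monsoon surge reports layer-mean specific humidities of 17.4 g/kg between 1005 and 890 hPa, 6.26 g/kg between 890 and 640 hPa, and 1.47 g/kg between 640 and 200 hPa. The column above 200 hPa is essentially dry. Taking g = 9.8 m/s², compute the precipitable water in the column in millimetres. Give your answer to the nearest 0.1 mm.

PW ≈ 43.0 mm

Precipitable water is the column-integrated vapour mass per unit area: PW = (1/g) Σ q̄ Δp, with q in kg/kg and Δp in Pa (1 kg/m² of water = 1 mm).
Layer 1005–890 hPa: Δp = 115 hPa = 11500 Pa, q̄ = 0.0174 kg/kg → 0.0174 × 11500 / 9.8 = 20.42 mm
Layer 890–640 hPa: Δp = 250 hPa = 25000 Pa, q̄ = 0.00626 kg/kg → 0.00626 × 25000 / 9.8 = 15.97 mm
Layer 640–200 hPa: Δp = 440 hPa = 44000 Pa, q̄ = 0.00147 kg/kg → 0.00147 × 44000 / 9.8 = 6.60 mm
PW = 20.42 + 15.97 + 6.60 = 42.99 ≈ 43.0 mm.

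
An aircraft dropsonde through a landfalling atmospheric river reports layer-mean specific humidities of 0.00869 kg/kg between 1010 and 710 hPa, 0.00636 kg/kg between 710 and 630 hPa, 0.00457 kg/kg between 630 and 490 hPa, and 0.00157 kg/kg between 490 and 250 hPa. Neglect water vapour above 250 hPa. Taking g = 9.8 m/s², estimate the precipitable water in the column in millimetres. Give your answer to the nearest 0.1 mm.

Precipitable water is the column-integrated vapour mass per unit area: PW = (1/g) Σ q̄ Δp, with q in kg/kg and Δp in Pa (1 kg/m² of water = 1 mm).
Layer 1010–710 hPa: Δp = 300 hPa = 30000 Pa, q̄ = 0.00869 kg/kg → 0.00869 × 30000 / 9.8 = 26.60 mm
Layer 710–630 hPa: Δp = 80 hPa = 8000 Pa, q̄ = 0.00636 kg/kg → 0.00636 × 8000 / 9.8 = 5.19 mm
Layer 630–490 hPa: Δp = 140 hPa = 14000 Pa, q̄ = 0.00457 kg/kg → 0.00457 × 14000 / 9.8 = 6.53 mm
Layer 490–250 hPa: Δp = 240 hPa = 24000 Pa, q̄ = 0.00157 kg/kg → 0.00157 × 24000 / 9.8 = 3.84 mm
PW = 26.60 + 5.19 + 6.53 + 3.84 = 42.16 ≈ 42.2 mm.

PW ≈ 42.2 mm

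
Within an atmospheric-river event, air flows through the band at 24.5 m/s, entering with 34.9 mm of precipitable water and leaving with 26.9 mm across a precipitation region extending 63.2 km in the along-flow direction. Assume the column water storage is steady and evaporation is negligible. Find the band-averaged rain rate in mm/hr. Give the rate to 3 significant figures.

Column moisture flux per unit crosswind length is F = V × PW.
Inflow: F_in = 24.5 × 34.9 = 855.05 mm·m/s
Outflow: F_out = 24.5 × 26.9 = 659.05 mm·m/s
Steady-state rate R = (F_in − F_out)/L = (855.05 − 659.05) / 63200 m = 3.101e-03 mm/s.
R = 3.101e-03 × 3600 = 11.2 mm/hr.

R ≈ 11.2 mm/hr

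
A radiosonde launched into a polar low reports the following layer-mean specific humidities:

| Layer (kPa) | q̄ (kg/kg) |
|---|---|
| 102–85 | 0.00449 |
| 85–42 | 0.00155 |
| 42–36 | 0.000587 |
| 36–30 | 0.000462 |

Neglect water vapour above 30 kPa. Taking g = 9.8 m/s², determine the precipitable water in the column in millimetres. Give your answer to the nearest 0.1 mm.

PW ≈ 15.2 mm

Precipitable water is the column-integrated vapour mass per unit area: PW = (1/g) Σ q̄ Δp, with q in kg/kg and Δp in Pa (1 kg/m² of water = 1 mm).
Layer 102–85 kPa: Δp = 170 hPa = 17000 Pa, q̄ = 0.00449 kg/kg → 0.00449 × 17000 / 9.8 = 7.79 mm
Layer 85–42 kPa: Δp = 430 hPa = 43000 Pa, q̄ = 0.00155 kg/kg → 0.00155 × 43000 / 9.8 = 6.80 mm
Layer 42–36 kPa: Δp = 60 hPa = 6000 Pa, q̄ = 0.000587 kg/kg → 0.000587 × 6000 / 9.8 = 0.36 mm
Layer 36–30 kPa: Δp = 60 hPa = 6000 Pa, q̄ = 0.000462 kg/kg → 0.000462 × 6000 / 9.8 = 0.28 mm
PW = 7.79 + 6.80 + 0.36 + 0.28 = 15.23 ≈ 15.2 mm.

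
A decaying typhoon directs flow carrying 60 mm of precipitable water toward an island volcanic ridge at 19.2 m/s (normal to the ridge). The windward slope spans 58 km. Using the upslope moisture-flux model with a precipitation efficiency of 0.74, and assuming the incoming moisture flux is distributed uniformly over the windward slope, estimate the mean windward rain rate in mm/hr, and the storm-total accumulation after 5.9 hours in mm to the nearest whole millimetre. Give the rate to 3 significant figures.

R ≈ 52.9 mm/hr; total ≈ 312 mm

Incoming column moisture flux per unit ridge length: F = V × PW = 19.2 × 60 = 1152 mm·m/s.
Spread over the 58 km slope with efficiency ε = 0.74: R = ε·F/W = 0.74 × 1152 / 58000 m = 1.470e-02 mm/s.
R = 1.470e-02 × 3600 = 52.9 mm/hr.
Over 5.9 h: total = 52.9 × 5.9 = 312.11 ≈ 312 mm.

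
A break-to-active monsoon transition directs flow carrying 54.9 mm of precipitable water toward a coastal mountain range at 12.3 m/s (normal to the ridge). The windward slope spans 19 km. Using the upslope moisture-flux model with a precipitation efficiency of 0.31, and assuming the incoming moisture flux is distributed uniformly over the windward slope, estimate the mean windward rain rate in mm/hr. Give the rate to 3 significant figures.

Incoming column moisture flux per unit ridge length: F = V × PW = 12.3 × 54.9 = 675.27 mm·m/s.
Spread over the 19 km slope with efficiency ε = 0.31: R = ε·F/W = 0.31 × 675.27 / 19000 m = 1.102e-02 mm/s.
R = 1.102e-02 × 3600 = 39.7 mm/hr.

R ≈ 39.7 mm/hr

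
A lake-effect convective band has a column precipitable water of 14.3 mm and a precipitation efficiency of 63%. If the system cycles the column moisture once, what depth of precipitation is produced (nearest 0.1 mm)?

Precipitation = ε × PW = 0.63 × 14.3 = 9.0 mm.

precipitation ≈ 9.0 mm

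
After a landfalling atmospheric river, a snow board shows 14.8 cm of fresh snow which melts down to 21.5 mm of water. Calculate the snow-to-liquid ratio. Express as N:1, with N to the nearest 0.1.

ratio ≈ 6.9

Ratio = snow depth / SWE = 148 mm / 21.5 mm = 6.9, i.e. 6.9:1.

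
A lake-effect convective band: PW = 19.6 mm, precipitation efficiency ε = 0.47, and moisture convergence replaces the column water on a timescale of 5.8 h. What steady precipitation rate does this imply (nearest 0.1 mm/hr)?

R ≈ 1.6 mm/hr

Each overturning extracts ε × PW = 0.47 × 19.6 = 9.212 mm.
Rate = ε·PW / τ = 9.212 / 5.8 h = 1.6 mm/hr.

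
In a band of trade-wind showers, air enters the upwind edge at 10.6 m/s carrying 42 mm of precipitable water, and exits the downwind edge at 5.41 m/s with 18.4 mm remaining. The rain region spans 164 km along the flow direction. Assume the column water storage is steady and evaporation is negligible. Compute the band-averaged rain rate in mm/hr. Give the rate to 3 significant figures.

R ≈ 7.59 mm/hr

Column moisture flux per unit crosswind length is F = V × PW.
Inflow: F_in = 10.6 × 42 = 445.2 mm·m/s
Outflow: F_out = 5.41 × 18.4 = 99.544 mm·m/s
Steady-state rate R = (F_in − F_out)/L = (445.2 − 99.544) / 164000 m = 2.108e-03 mm/s.
R = 2.108e-03 × 3600 = 7.59 mm/hr.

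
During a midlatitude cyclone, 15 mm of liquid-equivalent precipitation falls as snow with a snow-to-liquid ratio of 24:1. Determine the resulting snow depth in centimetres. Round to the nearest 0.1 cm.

Snow depth = liquid × ratio = 15 mm × 24 = 360 mm = 36.0 cm.

snow depth ≈ 36.0 cm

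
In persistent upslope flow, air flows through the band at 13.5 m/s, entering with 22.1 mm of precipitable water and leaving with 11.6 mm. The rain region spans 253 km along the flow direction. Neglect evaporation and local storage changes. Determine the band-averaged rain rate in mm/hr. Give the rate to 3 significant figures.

Column moisture flux per unit crosswind length is F = V × PW.
Inflow: F_in = 13.5 × 22.1 = 298.35 mm·m/s
Outflow: F_out = 13.5 × 11.6 = 156.6 mm·m/s
Steady-state rate R = (F_in − F_out)/L = (298.35 − 156.6) / 253000 m = 5.603e-04 mm/s.
R = 5.603e-04 × 3600 = 2.02 mm/hr.

R ≈ 2.02 mm/hr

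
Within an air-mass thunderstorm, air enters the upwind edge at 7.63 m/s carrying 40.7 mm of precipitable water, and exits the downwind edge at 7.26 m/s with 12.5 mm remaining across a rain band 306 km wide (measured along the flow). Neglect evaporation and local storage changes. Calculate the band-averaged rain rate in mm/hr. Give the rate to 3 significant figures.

R ≈ 2.59 mm/hr

Column moisture flux per unit crosswind length is F = V × PW.
Inflow: F_in = 7.63 × 40.7 = 310.541 mm·m/s
Outflow: F_out = 7.26 × 12.5 = 90.75 mm·m/s
Steady-state rate R = (F_in − F_out)/L = (310.541 − 90.75) / 306000 m = 7.183e-04 mm/s.
R = 7.183e-04 × 3600 = 2.59 mm/hr.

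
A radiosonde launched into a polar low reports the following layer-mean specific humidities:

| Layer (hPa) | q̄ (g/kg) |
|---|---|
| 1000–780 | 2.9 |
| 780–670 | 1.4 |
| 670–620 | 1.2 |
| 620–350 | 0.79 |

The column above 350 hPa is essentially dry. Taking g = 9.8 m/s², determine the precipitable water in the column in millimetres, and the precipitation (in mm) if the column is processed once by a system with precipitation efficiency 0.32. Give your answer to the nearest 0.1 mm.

Precipitable water is the column-integrated vapour mass per unit area: PW = (1/g) Σ q̄ Δp, with q in kg/kg and Δp in Pa (1 kg/m² of water = 1 mm).
Layer 1000–780 hPa: Δp = 220 hPa = 22000 Pa, q̄ = 0.0029 kg/kg → 0.0029 × 22000 / 9.8 = 6.51 mm
Layer 780–670 hPa: Δp = 110 hPa = 11000 Pa, q̄ = 0.0014 kg/kg → 0.0014 × 11000 / 9.8 = 1.57 mm
Layer 670–620 hPa: Δp = 50 hPa = 5000 Pa, q̄ = 0.0012 kg/kg → 0.0012 × 5000 / 9.8 = 0.61 mm
Layer 620–350 hPa: Δp = 270 hPa = 27000 Pa, q̄ = 0.00079 kg/kg → 0.00079 × 27000 / 9.8 = 2.18 mm
PW = 6.51 + 1.57 + 0.61 + 2.18 = 10.87 ≈ 10.9 mm.
Precipitation = ε × PW = 0.32 × 10.9 = 3.5 mm.

PW ≈ 10.9 mm; precipitation ≈ 3.5 mm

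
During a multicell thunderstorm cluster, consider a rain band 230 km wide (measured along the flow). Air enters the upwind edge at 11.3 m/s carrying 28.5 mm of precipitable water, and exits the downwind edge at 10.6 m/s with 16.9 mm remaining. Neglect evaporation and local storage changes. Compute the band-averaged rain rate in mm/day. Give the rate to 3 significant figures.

Column moisture flux per unit crosswind length is F = V × PW.
Inflow: F_in = 11.3 × 28.5 = 322.05 mm·m/s
Outflow: F_out = 10.6 × 16.9 = 179.14 mm·m/s
Steady-state rate R = (F_in − F_out)/L = (322.05 − 179.14) / 230000 m = 6.213e-04 mm/s.
R = 6.213e-04 × 3600 × 24 = 53.7 mm/day.

R ≈ 53.7 mm/day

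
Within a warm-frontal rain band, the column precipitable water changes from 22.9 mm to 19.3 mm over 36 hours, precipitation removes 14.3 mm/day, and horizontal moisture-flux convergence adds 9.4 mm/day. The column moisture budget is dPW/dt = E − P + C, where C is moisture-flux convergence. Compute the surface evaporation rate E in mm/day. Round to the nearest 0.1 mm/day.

dPW/dt = (19.3 − 22.9) mm / (36/24 day) = -2.400 mm/day.
E = dPW/dt + P − C = (-2.400) + 14.3 − (9.4) = 2.5 mm/day.

E ≈ 2.5 mm/day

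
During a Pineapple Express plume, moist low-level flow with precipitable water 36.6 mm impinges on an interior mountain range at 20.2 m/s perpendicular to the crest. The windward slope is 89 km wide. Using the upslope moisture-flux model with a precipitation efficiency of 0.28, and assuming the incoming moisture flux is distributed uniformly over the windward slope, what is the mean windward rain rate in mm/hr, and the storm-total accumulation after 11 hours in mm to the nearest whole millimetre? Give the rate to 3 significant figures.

R ≈ 8.37 mm/hr; total ≈ 92 mm

Incoming column moisture flux per unit ridge length: F = V × PW = 20.2 × 36.6 = 739.32 mm·m/s.
Spread over the 89 km slope with efficiency ε = 0.28: R = ε·F/W = 0.28 × 739.32 / 89000 m = 2.326e-03 mm/s.
R = 2.326e-03 × 3600 = 8.37 mm/hr.
Over 11 h: total = 8.37 × 11 = 92.07 ≈ 92 mm.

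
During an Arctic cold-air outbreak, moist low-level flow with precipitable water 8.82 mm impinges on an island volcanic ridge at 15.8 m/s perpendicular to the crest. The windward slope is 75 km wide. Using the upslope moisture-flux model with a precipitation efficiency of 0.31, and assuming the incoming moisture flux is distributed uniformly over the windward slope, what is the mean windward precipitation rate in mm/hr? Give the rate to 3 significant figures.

Incoming column moisture flux per unit ridge length: F = V × PW = 15.8 × 8.82 = 139.356 mm·m/s.
Spread over the 75 km slope with efficiency ε = 0.31: R = ε·F/W = 0.31 × 139.356 / 75000 m = 5.760e-04 mm/s.
R = 5.760e-04 × 3600 = 2.07 mm/hr.

R ≈ 2.07 mm/hr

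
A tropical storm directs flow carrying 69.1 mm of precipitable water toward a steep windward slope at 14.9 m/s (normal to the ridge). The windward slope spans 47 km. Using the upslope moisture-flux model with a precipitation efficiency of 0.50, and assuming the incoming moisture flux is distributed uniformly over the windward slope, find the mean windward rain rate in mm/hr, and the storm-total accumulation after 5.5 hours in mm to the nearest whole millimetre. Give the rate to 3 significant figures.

Incoming column moisture flux per unit ridge length: F = V × PW = 14.9 × 69.1 = 1029.59 mm·m/s.
Spread over the 47 km slope with efficiency ε = 0.50: R = ε·F/W = 0.50 × 1029.59 / 47000 m = 1.095e-02 mm/s.
R = 1.095e-02 × 3600 = 39.4 mm/hr.
Over 5.5 h: total = 39.4 × 5.5 = 216.7 ≈ 217 mm.

R ≈ 39.4 mm/hr; total ≈ 217 mm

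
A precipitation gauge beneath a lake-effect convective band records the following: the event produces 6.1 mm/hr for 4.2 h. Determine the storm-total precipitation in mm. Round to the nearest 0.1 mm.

total ≈ 25.6 mm

Total = Σ Rᵢ Δtᵢ = 6.1 × 4.2
      = 25.62 = 25.6 mm.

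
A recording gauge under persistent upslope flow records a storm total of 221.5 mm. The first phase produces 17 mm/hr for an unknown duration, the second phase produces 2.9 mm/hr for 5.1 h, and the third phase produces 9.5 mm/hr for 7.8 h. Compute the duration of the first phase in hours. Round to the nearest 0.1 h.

Known phases: 2.9 × 5.1 + 9.5 × 7.8 = 14.79 + 74.1 = 88.89 mm.
Remaining depth = 221.5 − 88.89 = 132.61 mm.
Duration = 132.61 / 17 = 7.8 h.

duration ≈ 7.8 h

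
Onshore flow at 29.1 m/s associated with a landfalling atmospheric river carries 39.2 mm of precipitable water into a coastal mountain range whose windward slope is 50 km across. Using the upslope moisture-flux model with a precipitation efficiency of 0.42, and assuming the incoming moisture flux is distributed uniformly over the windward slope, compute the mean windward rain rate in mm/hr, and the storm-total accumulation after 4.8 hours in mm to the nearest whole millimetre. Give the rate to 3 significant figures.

R ≈ 34.5 mm/hr; total ≈ 166 mm

Incoming column moisture flux per unit ridge length: F = V × PW = 29.1 × 39.2 = 1140.72 mm·m/s.
Spread over the 50 km slope with efficiency ε = 0.42: R = ε·F/W = 0.42 × 1140.72 / 50000 m = 9.582e-03 mm/s.
R = 9.582e-03 × 3600 = 34.5 mm/hr.
Over 4.8 h: total = 34.5 × 4.8 = 165.6 ≈ 166 mm.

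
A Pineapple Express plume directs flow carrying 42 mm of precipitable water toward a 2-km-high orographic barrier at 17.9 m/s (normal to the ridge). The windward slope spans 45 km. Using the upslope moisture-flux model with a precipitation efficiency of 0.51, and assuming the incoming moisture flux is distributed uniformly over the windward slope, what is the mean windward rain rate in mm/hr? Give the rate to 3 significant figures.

R ≈ 30.7 mm/hr

Incoming column moisture flux per unit ridge length: F = V × PW = 17.9 × 42 = 751.8 mm·m/s.
Spread over the 45 km slope with efficiency ε = 0.51: R = ε·F/W = 0.51 × 751.8 / 45000 m = 8.520e-03 mm/s.
R = 8.520e-03 × 3600 = 30.7 mm/hr.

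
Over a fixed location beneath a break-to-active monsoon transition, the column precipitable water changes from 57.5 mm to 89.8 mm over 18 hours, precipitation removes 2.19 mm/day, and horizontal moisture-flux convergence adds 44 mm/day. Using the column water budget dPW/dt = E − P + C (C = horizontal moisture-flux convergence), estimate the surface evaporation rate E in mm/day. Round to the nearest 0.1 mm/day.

dPW/dt = (89.8 − 57.5) mm / (18/24 day) = +43.067 mm/day.
E = dPW/dt + P − C = (+43.067) + 2.19 − (44) = 1.3 mm/day.

E ≈ 1.3 mm/day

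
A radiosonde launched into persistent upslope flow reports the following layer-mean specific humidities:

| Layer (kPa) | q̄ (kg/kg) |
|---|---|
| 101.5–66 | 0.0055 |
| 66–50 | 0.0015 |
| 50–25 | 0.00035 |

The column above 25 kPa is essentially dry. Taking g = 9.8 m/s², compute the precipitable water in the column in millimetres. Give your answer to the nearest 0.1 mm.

PW ≈ 23.3 mm

Precipitable water is the column-integrated vapour mass per unit area: PW = (1/g) Σ q̄ Δp, with q in kg/kg and Δp in Pa (1 kg/m² of water = 1 mm).
Layer 101.5–66 kPa: Δp = 355 hPa = 35500 Pa, q̄ = 0.0055 kg/kg → 0.0055 × 35500 / 9.8 = 19.92 mm
Layer 66–50 kPa: Δp = 160 hPa = 16000 Pa, q̄ = 0.0015 kg/kg → 0.0015 × 16000 / 9.8 = 2.45 mm
Layer 50–25 kPa: Δp = 250 hPa = 25000 Pa, q̄ = 0.00035 kg/kg → 0.00035 × 25000 / 9.8 = 0.89 mm
PW = 19.92 + 2.45 + 0.89 = 23.26 ≈ 23.3 mm.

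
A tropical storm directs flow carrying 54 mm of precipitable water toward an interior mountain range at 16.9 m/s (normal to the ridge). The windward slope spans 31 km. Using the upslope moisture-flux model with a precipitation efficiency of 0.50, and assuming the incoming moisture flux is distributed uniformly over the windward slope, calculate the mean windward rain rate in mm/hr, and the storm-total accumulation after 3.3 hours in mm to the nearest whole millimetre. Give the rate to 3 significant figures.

R ≈ 53.0 mm/hr; total ≈ 175 mm

Incoming column moisture flux per unit ridge length: F = V × PW = 16.9 × 54 = 912.6 mm·m/s.
Spread over the 31 km slope with efficiency ε = 0.50: R = ε·F/W = 0.50 × 912.6 / 31000 m = 1.472e-02 mm/s.
R = 1.472e-02 × 3600 = 53.0 mm/hr.
Over 3.3 h: total = 53.0 × 3.3 = 174.9 ≈ 175 mm.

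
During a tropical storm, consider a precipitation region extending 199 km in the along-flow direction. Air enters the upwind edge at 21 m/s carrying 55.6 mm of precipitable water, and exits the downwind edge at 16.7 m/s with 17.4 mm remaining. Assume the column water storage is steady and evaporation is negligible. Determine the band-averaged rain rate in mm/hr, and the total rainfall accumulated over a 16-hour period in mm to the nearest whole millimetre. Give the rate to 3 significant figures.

Column moisture flux per unit crosswind length is F = V × PW.
Inflow: F_in = 21 × 55.6 = 1167.6 mm·m/s
Outflow: F_out = 16.7 × 17.4 = 290.58 mm·m/s
Steady-state rate R = (F_in − F_out)/L = (1167.6 − 290.58) / 199000 m = 4.407e-03 mm/s.
R = 4.407e-03 × 3600 = 15.9 mm/hr.
Over 16 h: total = 15.9 × 16 = 254.4 ≈ 254 mm.

R ≈ 15.9 mm/hr; total ≈ 254 mm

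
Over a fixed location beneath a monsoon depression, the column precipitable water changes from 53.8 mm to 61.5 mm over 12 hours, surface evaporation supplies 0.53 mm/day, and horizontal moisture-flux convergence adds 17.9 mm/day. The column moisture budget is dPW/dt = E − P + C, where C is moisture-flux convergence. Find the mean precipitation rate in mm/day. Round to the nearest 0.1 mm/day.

P ≈ 3.0 mm/day

dPW/dt = (61.5 − 53.8) mm / (12/24 day) = +15.400 mm/day.
P = E + C − dPW/dt = 0.53 + (17.9) − (+15.400) = 3.0 mm/day.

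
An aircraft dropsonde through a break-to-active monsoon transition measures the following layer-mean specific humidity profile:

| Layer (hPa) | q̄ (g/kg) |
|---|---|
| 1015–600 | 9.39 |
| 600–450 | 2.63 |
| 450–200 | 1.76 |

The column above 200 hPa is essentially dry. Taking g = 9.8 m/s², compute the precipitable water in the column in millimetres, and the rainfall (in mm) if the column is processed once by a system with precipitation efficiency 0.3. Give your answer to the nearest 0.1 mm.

Precipitable water is the column-integrated vapour mass per unit area: PW = (1/g) Σ q̄ Δp, with q in kg/kg and Δp in Pa (1 kg/m² of water = 1 mm).
Layer 1015–600 hPa: Δp = 415 hPa = 41500 Pa, q̄ = 0.00939 kg/kg → 0.00939 × 41500 / 9.8 = 39.76 mm
Layer 600–450 hPa: Δp = 150 hPa = 15000 Pa, q̄ = 0.00263 kg/kg → 0.00263 × 15000 / 9.8 = 4.03 mm
Layer 450–200 hPa: Δp = 250 hPa = 25000 Pa, q̄ = 0.00176 kg/kg → 0.00176 × 25000 / 9.8 = 4.49 mm
PW = 39.76 + 4.03 + 4.49 = 48.28 ≈ 48.3 mm.
Rainfall = ε × PW = 0.3 × 48.3 = 14.5 mm.

PW ≈ 48.3 mm; rainfall ≈ 14.5 mm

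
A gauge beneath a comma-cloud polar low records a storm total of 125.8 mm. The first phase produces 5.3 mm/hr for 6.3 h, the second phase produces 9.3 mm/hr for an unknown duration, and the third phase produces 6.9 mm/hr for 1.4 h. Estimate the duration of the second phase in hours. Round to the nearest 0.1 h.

duration ≈ 8.9 h

Known phases: 5.3 × 6.3 + 6.9 × 1.4 = 33.39 + 9.66 = 43.05 mm.
Remaining depth = 125.8 − 43.05 = 82.75 mm.
Duration = 82.75 / 9.3 = 8.9 h.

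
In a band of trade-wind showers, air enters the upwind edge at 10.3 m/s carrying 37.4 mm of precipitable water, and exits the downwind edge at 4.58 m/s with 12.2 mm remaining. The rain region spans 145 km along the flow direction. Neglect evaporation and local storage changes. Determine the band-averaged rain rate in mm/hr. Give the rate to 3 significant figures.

Column moisture flux per unit crosswind length is F = V × PW.
Inflow: F_in = 10.3 × 37.4 = 385.22 mm·m/s
Outflow: F_out = 4.58 × 12.2 = 55.876 mm·m/s
Steady-state rate R = (F_in − F_out)/L = (385.22 − 55.876) / 145000 m = 2.271e-03 mm/s.
R = 2.271e-03 × 3600 = 8.18 mm/hr.

R ≈ 8.18 mm/hr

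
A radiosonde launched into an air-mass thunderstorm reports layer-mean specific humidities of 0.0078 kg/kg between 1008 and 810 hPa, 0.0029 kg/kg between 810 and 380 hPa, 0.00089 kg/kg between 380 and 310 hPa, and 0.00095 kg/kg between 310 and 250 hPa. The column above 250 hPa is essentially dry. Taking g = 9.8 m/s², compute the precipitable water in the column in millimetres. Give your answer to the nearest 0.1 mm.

Precipitable water is the column-integrated vapour mass per unit area: PW = (1/g) Σ q̄ Δp, with q in kg/kg and Δp in Pa (1 kg/m² of water = 1 mm).
Layer 1008–810 hPa: Δp = 198 hPa = 19800 Pa, q̄ = 0.0078 kg/kg → 0.0078 × 19800 / 9.8 = 15.76 mm
Layer 810–380 hPa: Δp = 430 hPa = 43000 Pa, q̄ = 0.0029 kg/kg → 0.0029 × 43000 / 9.8 = 12.72 mm
Layer 380–310 hPa: Δp = 70 hPa = 7000 Pa, q̄ = 0.00089 kg/kg → 0.00089 × 7000 / 9.8 = 0.64 mm
Layer 310–250 hPa: Δp = 60 hPa = 6000 Pa, q̄ = 0.00095 kg/kg → 0.00095 × 6000 / 9.8 = 0.58 mm
PW = 15.76 + 12.72 + 0.64 + 0.58 = 29.70 ≈ 29.7 mm.

PW ≈ 29.7 mm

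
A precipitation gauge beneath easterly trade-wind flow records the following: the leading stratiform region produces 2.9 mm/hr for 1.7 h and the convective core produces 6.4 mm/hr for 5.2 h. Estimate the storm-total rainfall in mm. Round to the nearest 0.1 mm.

total ≈ 38.2 mm

Total = Σ Rᵢ Δtᵢ = 2.9 × 1.7 + 6.4 × 5.2
      = 4.93 + 33.28 = 38.2 mm.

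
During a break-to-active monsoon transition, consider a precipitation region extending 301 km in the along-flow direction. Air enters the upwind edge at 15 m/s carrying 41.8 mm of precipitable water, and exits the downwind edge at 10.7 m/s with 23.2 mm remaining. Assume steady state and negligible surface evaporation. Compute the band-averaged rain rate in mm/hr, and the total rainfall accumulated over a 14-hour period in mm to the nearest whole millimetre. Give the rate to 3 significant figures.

Column moisture flux per unit crosswind length is F = V × PW.
Inflow: F_in = 15 × 41.8 = 627 mm·m/s
Outflow: F_out = 10.7 × 23.2 = 248.24 mm·m/s
Steady-state rate R = (F_in − F_out)/L = (627 − 248.24) / 301000 m = 1.258e-03 mm/s.
R = 1.258e-03 × 3600 = 4.53 mm/hr.
Over 14 h: total = 4.53 × 14 = 63.42 ≈ 63 mm.

R ≈ 4.53 mm/hr; total ≈ 63 mm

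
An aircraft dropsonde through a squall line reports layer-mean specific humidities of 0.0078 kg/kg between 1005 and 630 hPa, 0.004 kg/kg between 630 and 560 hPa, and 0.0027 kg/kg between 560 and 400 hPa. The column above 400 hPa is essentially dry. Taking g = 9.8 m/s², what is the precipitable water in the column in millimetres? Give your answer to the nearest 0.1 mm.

PW ≈ 37.1 mm

Precipitable water is the column-integrated vapour mass per unit area: PW = (1/g) Σ q̄ Δp, with q in kg/kg and Δp in Pa (1 kg/m² of water = 1 mm).
Layer 1005–630 hPa: Δp = 375 hPa = 37500 Pa, q̄ = 0.0078 kg/kg → 0.0078 × 37500 / 9.8 = 29.85 mm
Layer 630–560 hPa: Δp = 70 hPa = 7000 Pa, q̄ = 0.004 kg/kg → 0.004 × 7000 / 9.8 = 2.86 mm
Layer 560–400 hPa: Δp = 160 hPa = 16000 Pa, q̄ = 0.0027 kg/kg → 0.0027 × 16000 / 9.8 = 4.41 mm
PW = 29.85 + 2.86 + 4.41 = 37.12 ≈ 37.1 mm.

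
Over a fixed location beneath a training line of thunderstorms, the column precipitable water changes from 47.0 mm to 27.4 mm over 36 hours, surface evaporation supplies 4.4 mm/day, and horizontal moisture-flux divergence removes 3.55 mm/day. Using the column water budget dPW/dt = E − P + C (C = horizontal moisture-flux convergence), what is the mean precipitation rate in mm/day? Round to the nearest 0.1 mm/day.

dPW/dt = (27.4 − 47.0) mm / (36/24 day) = -13.067 mm/day.
P = E + C − dPW/dt = 4.4 + (-3.55) − (-13.067) = 13.9 mm/day.

P ≈ 13.9 mm/day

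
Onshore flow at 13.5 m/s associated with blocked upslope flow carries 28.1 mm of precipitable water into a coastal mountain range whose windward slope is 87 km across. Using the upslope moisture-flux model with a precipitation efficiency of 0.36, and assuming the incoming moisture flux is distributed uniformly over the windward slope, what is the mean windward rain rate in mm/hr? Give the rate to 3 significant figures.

Incoming column moisture flux per unit ridge length: F = V × PW = 13.5 × 28.1 = 379.35 mm·m/s.
Spread over the 87 km slope with efficiency ε = 0.36: R = ε·F/W = 0.36 × 379.35 / 87000 m = 1.570e-03 mm/s.
R = 1.570e-03 × 3600 = 5.65 mm/hr.

R ≈ 5.65 mm/hr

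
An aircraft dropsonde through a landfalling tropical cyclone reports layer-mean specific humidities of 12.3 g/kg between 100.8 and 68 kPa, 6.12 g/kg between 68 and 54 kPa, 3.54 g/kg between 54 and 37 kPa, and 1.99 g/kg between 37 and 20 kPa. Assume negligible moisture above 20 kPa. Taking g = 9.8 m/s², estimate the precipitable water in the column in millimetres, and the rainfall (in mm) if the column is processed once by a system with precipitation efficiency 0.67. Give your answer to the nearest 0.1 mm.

Precipitable water is the column-integrated vapour mass per unit area: PW = (1/g) Σ q̄ Δp, with q in kg/kg and Δp in Pa (1 kg/m² of water = 1 mm).
Layer 100.8–68 kPa: Δp = 328 hPa = 32800 Pa, q̄ = 0.0123 kg/kg → 0.0123 × 32800 / 9.8 = 41.17 mm
Layer 68–54 kPa: Δp = 140 hPa = 14000 Pa, q̄ = 0.00612 kg/kg → 0.00612 × 14000 / 9.8 = 8.74 mm
Layer 54–37 kPa: Δp = 170 hPa = 17000 Pa, q̄ = 0.00354 kg/kg → 0.00354 × 17000 / 9.8 = 6.14 mm
Layer 37–20 kPa: Δp = 170 hPa = 17000 Pa, q̄ = 0.00199 kg/kg → 0.00199 × 17000 / 9.8 = 3.45 mm
PW = 41.17 + 8.74 + 6.14 + 3.45 = 59.50 ≈ 59.5 mm.
Rainfall = ε × PW = 0.67 × 59.5 = 39.9 mm.

PW ≈ 59.5 mm; rainfall ≈ 39.9 mm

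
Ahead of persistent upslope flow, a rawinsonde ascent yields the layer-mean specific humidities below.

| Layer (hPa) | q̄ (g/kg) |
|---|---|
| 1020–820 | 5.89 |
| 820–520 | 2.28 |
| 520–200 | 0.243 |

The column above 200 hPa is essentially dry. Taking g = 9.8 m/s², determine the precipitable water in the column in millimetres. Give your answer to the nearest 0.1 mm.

PW ≈ 19.8 mm

Precipitable water is the column-integrated vapour mass per unit area: PW = (1/g) Σ q̄ Δp, with q in kg/kg and Δp in Pa (1 kg/m² of water = 1 mm).
Layer 1020–820 hPa: Δp = 200 hPa = 20000 Pa, q̄ = 0.00589 kg/kg → 0.00589 × 20000 / 9.8 = 12.02 mm
Layer 820–520 hPa: Δp = 300 hPa = 30000 Pa, q̄ = 0.00228 kg/kg → 0.00228 × 30000 / 9.8 = 6.98 mm
Layer 520–200 hPa: Δp = 320 hPa = 32000 Pa, q̄ = 0.000243 kg/kg → 0.000243 × 32000 / 9.8 = 0.79 mm
PW = 12.02 + 6.98 + 0.79 = 19.79 ≈ 19.8 mm.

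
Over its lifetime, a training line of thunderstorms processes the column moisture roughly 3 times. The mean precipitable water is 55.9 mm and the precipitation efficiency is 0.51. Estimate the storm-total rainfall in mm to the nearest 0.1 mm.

rainfall ≈ 85.5 mm

Each cycle deposits ε × PW = 0.51 × 55.9 = 28.509 mm.
Over 3 cycles: 3 × 28.509 = 85.5 mm.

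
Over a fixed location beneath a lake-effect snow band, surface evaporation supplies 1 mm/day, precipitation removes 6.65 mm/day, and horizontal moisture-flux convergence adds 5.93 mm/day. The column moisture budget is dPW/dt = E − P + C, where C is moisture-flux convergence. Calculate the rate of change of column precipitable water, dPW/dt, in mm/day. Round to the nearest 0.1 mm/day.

dPW/dt = E − P + C = 1 − 6.65 + (5.93) = 0.3 mm/day.

dPW/dt ≈ 0.3 mm/day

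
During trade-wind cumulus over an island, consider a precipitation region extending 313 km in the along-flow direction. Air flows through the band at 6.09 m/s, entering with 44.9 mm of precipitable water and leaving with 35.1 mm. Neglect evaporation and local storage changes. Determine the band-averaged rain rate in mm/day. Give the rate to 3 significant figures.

Column moisture flux per unit crosswind length is F = V × PW.
Inflow: F_in = 6.09 × 44.9 = 273.441 mm·m/s
Outflow: F_out = 6.09 × 35.1 = 213.759 mm·m/s
Steady-state rate R = (F_in − F_out)/L = (273.441 − 213.759) / 313000 m = 1.907e-04 mm/s.
R = 1.907e-04 × 3600 × 24 = 16.5 mm/day.

R ≈ 16.5 mm/day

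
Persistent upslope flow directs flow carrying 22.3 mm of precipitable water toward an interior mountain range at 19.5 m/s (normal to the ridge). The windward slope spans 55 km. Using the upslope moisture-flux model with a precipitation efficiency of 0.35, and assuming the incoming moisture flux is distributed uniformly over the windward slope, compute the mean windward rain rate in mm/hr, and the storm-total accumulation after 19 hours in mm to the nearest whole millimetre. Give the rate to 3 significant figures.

R ≈ 9.96 mm/hr; total ≈ 189 mm

Incoming column moisture flux per unit ridge length: F = V × PW = 19.5 × 22.3 = 434.85 mm·m/s.
Spread over the 55 km slope with efficiency ε = 0.35: R = ε·F/W = 0.35 × 434.85 / 55000 m = 2.767e-03 mm/s.
R = 2.767e-03 × 3600 = 9.96 mm/hr.
Over 19 h: total = 9.96 × 19 = 189.24 ≈ 189 mm.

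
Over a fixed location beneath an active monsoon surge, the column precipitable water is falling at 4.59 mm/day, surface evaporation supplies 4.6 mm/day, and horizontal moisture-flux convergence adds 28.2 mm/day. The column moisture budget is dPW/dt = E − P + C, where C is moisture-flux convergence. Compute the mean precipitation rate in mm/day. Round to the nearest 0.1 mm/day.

dPW/dt = -4.59 mm/day.
P = E + C − dPW/dt = 4.6 + (28.2) − (-4.59) = 37.4 mm/day.

P ≈ 37.4 mm/day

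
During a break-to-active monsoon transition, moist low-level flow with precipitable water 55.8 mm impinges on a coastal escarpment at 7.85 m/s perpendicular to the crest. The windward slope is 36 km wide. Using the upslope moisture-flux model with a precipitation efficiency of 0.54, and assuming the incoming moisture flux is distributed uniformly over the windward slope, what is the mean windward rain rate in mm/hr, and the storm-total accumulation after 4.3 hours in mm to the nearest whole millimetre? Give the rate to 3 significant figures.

Incoming column moisture flux per unit ridge length: F = V × PW = 7.85 × 55.8 = 438.03 mm·m/s.
Spread over the 36 km slope with efficiency ε = 0.54: R = ε·F/W = 0.54 × 438.03 / 36000 m = 6.570e-03 mm/s.
R = 6.570e-03 × 3600 = 23.7 mm/hr.
Over 4.3 h: total = 23.7 × 4.3 = 101.91 ≈ 102 mm.

R ≈ 23.7 mm/hr; total ≈ 102 mm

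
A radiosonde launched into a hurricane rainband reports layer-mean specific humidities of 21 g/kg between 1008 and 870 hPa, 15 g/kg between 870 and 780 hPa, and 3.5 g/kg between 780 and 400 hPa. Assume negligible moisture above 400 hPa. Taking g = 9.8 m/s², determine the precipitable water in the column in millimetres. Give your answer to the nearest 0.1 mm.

Precipitable water is the column-integrated vapour mass per unit area: PW = (1/g) Σ q̄ Δp, with q in kg/kg and Δp in Pa (1 kg/m² of water = 1 mm).
Layer 1008–870 hPa: Δp = 138 hPa = 13800 Pa, q̄ = 0.021 kg/kg → 0.021 × 13800 / 9.8 = 29.57 mm
Layer 870–780 hPa: Δp = 90 hPa = 9000 Pa, q̄ = 0.015 kg/kg → 0.015 × 9000 / 9.8 = 13.78 mm
Layer 780–400 hPa: Δp = 380 hPa = 38000 Pa, q̄ = 0.0035 kg/kg → 0.0035 × 38000 / 9.8 = 13.57 mm
PW = 29.57 + 13.78 + 13.57 = 56.92 ≈ 56.9 mm.

PW ≈ 56.9 mm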